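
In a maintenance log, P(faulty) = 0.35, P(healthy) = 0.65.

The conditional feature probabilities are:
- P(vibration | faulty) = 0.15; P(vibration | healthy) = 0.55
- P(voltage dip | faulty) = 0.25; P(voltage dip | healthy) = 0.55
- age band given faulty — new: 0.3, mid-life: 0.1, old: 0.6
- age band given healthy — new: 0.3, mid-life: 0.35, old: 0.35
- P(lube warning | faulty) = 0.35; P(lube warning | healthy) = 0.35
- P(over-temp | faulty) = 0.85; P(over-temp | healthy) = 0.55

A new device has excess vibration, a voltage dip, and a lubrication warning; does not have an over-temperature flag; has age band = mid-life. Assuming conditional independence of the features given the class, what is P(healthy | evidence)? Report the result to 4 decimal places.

faulty: 0.35 × 0.15 × 0.25 × 0.1 × 0.35 × (1−0.85) = 0.00006890625
healthy: 0.65 × 0.55 × 0.55 × 0.35 × 0.35 × (1−0.55) = 0.010838953125
P(healthy | x) = 0.010838953125 / 0.010907859375 ≈ 0.9937

0.9937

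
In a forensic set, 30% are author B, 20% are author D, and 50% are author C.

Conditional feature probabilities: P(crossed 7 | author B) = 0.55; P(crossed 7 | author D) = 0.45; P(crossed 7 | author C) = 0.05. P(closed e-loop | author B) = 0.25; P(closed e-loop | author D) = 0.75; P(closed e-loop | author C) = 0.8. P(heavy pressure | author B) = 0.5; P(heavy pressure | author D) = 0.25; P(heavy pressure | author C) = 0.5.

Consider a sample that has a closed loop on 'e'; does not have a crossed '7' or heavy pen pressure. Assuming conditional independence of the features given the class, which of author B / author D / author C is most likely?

author B: 0.3 × (1−0.55) × 0.25 × (1−0.5) = 0.016875
author D: 0.2 × (1−0.45) × 0.75 × (1−0.25) = 0.061875
author C: 0.5 × (1−0.05) × 0.8 × (1−0.5) = 0.19
Highest score → author C.

author C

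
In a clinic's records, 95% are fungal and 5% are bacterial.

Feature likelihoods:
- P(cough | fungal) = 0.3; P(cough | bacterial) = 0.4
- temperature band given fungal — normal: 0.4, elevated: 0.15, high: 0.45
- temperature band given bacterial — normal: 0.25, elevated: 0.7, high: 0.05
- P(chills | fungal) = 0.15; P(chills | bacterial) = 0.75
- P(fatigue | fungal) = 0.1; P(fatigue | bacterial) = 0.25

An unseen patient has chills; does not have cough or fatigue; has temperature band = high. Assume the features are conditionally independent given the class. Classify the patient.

fungal

fungal: 0.95 × (1−0.3) × 0.45 × 0.15 × (1−0.1) = 0.04039875
bacterial: 0.05 × (1−0.4) × 0.05 × 0.75 × (1−0.25) = 0.00084375
Highest score → fungal.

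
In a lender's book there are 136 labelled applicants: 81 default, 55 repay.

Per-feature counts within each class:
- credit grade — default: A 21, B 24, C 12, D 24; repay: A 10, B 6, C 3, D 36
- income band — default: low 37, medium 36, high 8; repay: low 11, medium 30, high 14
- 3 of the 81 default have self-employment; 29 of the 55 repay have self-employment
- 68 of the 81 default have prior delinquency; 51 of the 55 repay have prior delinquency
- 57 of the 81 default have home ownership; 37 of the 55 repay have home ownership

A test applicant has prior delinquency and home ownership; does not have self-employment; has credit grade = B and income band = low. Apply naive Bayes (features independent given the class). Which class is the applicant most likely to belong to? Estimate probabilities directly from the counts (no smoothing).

default: (81/136) × (24/81) × (37/81) × (78/81) × (68/81) × (57/81) ≈ 0.0458577
repay: (55/136) × (6/55) × (11/55) × (26/55) × (51/55) × (37/55) ≈ 0.00260195
Highest score → default.

default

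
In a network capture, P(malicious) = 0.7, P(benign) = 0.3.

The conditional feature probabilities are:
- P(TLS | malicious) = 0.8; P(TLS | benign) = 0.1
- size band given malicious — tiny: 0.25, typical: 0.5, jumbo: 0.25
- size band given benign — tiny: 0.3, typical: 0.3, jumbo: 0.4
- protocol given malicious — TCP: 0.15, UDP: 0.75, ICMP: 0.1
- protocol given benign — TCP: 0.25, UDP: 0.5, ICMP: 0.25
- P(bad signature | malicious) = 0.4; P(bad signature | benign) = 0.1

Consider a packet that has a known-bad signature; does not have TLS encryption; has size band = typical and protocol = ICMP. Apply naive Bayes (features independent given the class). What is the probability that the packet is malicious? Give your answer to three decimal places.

malicious: 0.7 × (1−0.8) × 0.5 × 0.1 × 0.4 = 0.0028
benign: 0.3 × (1−0.1) × 0.3 × 0.25 × 0.1 = 0.002025
P(malicious | x) = 0.0028 / 0.004825 ≈ 0.580

0.580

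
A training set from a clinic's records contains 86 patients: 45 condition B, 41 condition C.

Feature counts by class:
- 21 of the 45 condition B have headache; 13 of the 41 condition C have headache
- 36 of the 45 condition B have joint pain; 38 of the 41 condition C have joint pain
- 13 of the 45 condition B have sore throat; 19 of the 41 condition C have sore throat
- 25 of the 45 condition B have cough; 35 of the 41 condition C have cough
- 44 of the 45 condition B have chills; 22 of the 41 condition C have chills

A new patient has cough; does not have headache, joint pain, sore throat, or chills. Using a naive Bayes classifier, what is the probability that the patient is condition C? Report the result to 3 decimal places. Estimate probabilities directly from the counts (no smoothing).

condition B: (45/86) × (24/45) × (9/45) × (32/45) × (25/45) × (1/45) ≈ 0.000489999
condition C: (41/86) × (28/41) × (3/41) × (22/41) × (35/41) × (19/41) ≈ 0.00505696
P(condition C | x) = 0.00505696 / 0.005546959 ≈ 0.912

0.912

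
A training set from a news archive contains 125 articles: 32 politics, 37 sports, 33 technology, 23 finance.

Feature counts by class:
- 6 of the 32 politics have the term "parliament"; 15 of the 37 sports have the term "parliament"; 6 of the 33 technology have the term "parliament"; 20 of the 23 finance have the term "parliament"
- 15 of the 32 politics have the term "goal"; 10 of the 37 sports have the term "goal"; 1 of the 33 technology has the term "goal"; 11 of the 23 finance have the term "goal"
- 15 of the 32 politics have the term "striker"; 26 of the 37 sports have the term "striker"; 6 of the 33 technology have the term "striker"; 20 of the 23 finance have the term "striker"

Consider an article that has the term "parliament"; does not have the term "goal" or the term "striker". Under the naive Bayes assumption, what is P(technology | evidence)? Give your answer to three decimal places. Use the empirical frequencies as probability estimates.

politics: (32/125) × (6/32) × (17/32) × (17/32) = 0.013546875
sports: (37/125) × (15/37) × (27/37) × (11/37) ≈ 0.0260336
technology: (33/125) × (6/33) × (32/33) × (27/33) ≈ 0.0380826
finance: (23/125) × (20/23) × (12/23) × (3/23) ≈ 0.0108885
P(technology | x) = 0.0380826 / 0.088551575 ≈ 0.430

0.430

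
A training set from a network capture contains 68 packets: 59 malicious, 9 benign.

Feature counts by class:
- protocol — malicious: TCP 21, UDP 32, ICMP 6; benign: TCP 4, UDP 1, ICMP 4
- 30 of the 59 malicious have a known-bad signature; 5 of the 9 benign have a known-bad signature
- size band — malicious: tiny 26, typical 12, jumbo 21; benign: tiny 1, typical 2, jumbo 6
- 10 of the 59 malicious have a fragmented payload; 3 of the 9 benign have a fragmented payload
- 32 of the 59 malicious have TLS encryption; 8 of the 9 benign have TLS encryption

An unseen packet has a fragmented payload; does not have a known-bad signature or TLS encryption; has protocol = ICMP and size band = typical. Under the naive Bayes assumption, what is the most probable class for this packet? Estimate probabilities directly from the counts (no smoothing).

malicious

malicious: (59/68) × (6/59) × (29/59) × (12/59) × (10/59) × (27/59) ≈ 0.000684191
benign: (9/68) × (4/9) × (4/9) × (2/9) × (3/9) × (1/9) ≈ 0.000215175
Highest score → malicious.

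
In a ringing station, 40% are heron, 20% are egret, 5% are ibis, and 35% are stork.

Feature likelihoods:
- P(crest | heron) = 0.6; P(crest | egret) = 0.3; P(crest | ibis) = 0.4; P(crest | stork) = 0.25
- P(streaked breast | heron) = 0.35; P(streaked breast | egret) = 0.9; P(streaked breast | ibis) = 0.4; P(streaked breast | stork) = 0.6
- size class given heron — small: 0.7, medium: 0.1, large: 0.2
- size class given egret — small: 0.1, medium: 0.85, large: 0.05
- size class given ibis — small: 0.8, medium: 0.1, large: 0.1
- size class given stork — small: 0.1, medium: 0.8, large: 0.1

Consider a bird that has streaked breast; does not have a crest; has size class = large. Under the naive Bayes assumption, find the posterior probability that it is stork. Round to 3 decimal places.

heron: 0.4 × (1−0.6) × 0.35 × 0.2 = 0.0112
egret: 0.2 × (1−0.3) × 0.9 × 0.05 = 0.0063
ibis: 0.05 × (1−0.4) × 0.4 × 0.1 = 0.0012
stork: 0.35 × (1−0.25) × 0.6 × 0.1 = 0.01575
P(stork | x) = 0.01575 / 0.03445 ≈ 0.457

0.457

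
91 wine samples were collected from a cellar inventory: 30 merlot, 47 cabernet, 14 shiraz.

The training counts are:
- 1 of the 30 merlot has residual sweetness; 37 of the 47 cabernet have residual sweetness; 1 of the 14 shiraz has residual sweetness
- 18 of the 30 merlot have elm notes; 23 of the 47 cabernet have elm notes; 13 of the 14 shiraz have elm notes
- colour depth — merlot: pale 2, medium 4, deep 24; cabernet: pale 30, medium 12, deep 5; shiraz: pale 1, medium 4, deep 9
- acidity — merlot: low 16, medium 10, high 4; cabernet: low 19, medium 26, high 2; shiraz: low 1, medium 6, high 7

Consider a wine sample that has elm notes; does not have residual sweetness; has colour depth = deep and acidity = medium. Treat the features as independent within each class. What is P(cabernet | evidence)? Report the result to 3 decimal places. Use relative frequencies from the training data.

0.035

merlot: (30/91) × (29/30) × (18/30) × (24/30) × (10/30) ≈ 0.050989
cabernet: (47/91) × (10/47) × (23/47) × (5/47) × (26/47) ≈ 0.00316473
shiraz: (14/91) × (13/14) × (13/14) × (9/14) × (6/14) ≈ 0.0365473
P(cabernet | x) = 0.00316473 / 0.09070103 ≈ 0.035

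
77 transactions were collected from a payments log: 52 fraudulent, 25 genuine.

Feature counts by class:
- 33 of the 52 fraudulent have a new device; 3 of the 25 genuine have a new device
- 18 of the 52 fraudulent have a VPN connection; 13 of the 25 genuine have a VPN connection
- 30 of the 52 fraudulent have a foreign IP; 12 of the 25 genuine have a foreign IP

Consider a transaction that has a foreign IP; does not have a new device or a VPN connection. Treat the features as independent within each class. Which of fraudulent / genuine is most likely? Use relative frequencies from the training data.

fraudulent

fraudulent: (52/77) × (19/52) × (34/52) × (30/52) ≈ 0.09308
genuine: (25/77) × (22/25) × (12/25) × (12/25) ≈ 0.0658286
Highest score → fraudulent.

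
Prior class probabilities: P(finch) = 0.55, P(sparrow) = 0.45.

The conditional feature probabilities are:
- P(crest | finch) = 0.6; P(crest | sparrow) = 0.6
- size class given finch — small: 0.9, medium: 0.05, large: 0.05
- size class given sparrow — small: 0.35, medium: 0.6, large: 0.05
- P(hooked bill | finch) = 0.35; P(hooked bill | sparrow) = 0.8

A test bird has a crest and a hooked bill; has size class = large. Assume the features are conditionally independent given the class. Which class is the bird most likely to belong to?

sparrow

finch: 0.55 × 0.6 × 0.05 × 0.35 = 0.005775
sparrow: 0.45 × 0.6 × 0.05 × 0.8 = 0.0108
Highest score → sparrow.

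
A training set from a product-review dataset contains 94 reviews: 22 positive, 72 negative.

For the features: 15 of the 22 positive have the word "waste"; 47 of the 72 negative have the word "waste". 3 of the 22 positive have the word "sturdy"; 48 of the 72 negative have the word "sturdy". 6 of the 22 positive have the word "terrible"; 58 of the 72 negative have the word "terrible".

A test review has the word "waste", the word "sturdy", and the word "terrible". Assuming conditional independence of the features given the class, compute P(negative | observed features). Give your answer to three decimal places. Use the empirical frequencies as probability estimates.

0.978

positive: (22/94) × (15/22) × (3/22) × (6/22) ≈ 0.00593459
negative: (72/94) × (47/72) × (48/72) × (58/72) ≈ 0.268519
P(negative | x) = 0.268519 / 0.27445359 ≈ 0.978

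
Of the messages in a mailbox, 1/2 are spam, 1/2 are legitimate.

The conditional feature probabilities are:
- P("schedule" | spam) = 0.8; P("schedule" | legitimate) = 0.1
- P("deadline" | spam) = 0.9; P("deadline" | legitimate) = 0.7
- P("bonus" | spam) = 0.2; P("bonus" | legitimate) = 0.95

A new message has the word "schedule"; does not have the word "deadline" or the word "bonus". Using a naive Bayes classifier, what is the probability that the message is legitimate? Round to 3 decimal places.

0.023

spam: 0.5 × 0.8 × (1−0.9) × (1−0.2) = 0.032
legitimate: 0.5 × 0.1 × (1−0.7) × (1−0.95) = 0.00075
P(legitimate | x) = 0.00075 / 0.03275 ≈ 0.023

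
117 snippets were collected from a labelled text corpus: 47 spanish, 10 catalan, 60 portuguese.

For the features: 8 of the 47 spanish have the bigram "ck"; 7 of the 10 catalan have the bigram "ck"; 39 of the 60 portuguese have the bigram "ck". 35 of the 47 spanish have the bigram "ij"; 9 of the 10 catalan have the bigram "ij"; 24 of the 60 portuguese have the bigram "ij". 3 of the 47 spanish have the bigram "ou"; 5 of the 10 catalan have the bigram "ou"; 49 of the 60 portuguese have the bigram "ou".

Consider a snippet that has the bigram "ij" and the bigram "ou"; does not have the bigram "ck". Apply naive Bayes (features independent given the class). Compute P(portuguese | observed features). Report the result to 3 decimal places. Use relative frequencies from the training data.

spanish: (47/117) × (39/47) × (35/47) × (3/47) ≈ 0.0158443
catalan: (10/117) × (3/10) × (9/10) × (5/10) ≈ 0.0115385
portuguese: (60/117) × (21/60) × (24/60) × (49/60) ≈ 0.0586325
P(portuguese | x) = 0.0586325 / 0.0860153 ≈ 0.682

0.682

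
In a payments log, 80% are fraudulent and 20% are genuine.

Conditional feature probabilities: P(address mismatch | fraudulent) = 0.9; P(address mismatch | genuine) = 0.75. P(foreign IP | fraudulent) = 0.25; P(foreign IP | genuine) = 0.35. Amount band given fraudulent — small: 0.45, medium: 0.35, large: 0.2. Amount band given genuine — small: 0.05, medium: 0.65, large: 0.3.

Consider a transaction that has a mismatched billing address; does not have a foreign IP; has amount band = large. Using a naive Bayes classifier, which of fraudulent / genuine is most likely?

fraudulent

fraudulent: 0.8 × 0.9 × (1−0.25) × 0.2 = 0.108
genuine: 0.2 × 0.75 × (1−0.35) × 0.3 = 0.02925
Highest score → fraudulent.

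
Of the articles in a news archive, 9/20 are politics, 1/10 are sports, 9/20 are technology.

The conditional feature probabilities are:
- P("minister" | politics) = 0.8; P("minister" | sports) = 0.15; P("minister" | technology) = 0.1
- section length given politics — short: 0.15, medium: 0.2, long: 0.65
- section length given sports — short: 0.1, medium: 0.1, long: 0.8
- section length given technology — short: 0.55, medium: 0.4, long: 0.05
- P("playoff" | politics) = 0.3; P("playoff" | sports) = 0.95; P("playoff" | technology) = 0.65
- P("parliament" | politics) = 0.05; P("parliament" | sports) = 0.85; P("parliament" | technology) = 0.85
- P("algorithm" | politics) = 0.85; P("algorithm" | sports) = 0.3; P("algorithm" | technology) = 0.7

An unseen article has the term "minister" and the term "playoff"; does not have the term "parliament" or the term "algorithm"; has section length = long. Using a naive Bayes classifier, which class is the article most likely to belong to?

politics: 0.45 × 0.8 × 0.65 × 0.3 × (1−0.05) × (1−0.85) = 0.0100035
sports: 0.1 × 0.15 × 0.8 × 0.95 × (1−0.85) × (1−0.3) = 0.001197
technology: 0.45 × 0.1 × 0.05 × 0.65 × (1−0.85) × (1−0.7) = 0.0000658125
Highest score → politics.

politics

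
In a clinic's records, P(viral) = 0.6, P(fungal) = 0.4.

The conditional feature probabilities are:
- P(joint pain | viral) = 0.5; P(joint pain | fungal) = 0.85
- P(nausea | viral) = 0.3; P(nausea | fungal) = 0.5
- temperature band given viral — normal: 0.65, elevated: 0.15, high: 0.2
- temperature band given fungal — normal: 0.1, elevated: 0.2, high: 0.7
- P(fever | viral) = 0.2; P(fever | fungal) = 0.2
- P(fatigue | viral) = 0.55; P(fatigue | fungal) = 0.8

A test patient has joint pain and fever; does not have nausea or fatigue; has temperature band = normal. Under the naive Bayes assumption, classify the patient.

viral

viral: 0.6 × 0.5 × (1−0.3) × 0.65 × 0.2 × (1−0.55) = 0.012285
fungal: 0.4 × 0.85 × (1−0.5) × 0.1 × 0.2 × (1−0.8) = 0.00068
Highest score → viral.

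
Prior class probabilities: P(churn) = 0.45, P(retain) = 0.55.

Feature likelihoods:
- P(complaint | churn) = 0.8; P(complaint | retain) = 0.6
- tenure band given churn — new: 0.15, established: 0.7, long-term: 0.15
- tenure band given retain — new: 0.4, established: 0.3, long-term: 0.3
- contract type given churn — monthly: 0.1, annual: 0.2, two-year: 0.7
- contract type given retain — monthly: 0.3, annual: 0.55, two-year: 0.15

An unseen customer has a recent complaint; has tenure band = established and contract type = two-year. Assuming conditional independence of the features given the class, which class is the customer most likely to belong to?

churn: 0.45 × 0.8 × 0.7 × 0.7 = 0.1764
retain: 0.55 × 0.6 × 0.3 × 0.15 = 0.01485
Highest score → churn.

churn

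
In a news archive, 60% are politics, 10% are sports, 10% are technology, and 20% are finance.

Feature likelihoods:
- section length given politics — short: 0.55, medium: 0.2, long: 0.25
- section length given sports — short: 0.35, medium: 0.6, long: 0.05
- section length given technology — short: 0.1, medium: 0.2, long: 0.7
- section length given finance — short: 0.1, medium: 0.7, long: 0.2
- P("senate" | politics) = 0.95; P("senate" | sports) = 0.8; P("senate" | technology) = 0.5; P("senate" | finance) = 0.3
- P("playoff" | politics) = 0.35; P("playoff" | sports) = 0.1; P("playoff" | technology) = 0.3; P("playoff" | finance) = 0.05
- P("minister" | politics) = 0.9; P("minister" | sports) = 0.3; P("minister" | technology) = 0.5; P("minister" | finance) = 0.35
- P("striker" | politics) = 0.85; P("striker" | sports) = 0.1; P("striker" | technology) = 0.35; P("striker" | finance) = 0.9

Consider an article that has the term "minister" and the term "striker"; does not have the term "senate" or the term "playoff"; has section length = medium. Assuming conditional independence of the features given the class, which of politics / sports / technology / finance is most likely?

politics: 0.6 × 0.2 × (1−0.95) × (1−0.35) × 0.9 × 0.85 = 0.0029835
sports: 0.1 × 0.6 × (1−0.8) × (1−0.1) × 0.3 × 0.1 = 0.000324
technology: 0.1 × 0.2 × (1−0.5) × (1−0.3) × 0.5 × 0.35 = 0.001225
finance: 0.2 × 0.7 × (1−0.3) × (1−0.05) × 0.35 × 0.9 = 0.0293265
Highest score → finance.

finance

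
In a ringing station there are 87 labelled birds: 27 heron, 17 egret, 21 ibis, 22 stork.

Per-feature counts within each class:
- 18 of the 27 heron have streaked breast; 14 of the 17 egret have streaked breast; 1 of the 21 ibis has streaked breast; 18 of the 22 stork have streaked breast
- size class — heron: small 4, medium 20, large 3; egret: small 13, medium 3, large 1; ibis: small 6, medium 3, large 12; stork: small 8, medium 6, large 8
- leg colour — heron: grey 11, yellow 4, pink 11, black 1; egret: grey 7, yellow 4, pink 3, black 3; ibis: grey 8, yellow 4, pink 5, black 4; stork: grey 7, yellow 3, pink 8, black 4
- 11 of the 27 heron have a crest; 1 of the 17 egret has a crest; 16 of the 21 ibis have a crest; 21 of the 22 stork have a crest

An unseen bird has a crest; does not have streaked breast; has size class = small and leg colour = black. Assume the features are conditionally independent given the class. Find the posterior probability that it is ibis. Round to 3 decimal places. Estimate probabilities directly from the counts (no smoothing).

0.737

heron: (27/87) × (9/27) × (4/27) × (1/27) × (11/27) ≈ 0.000231252
egret: (17/87) × (3/17) × (13/17) × (3/17) × (1/17) ≈ 0.000273728
ibis: (21/87) × (20/21) × (6/21) × (4/21) × (16/21) ≈ 0.009532
stork: (22/87) × (4/22) × (8/22) × (4/22) × (21/22) ≈ 0.00290163
P(ibis | x) = 0.009532 / 0.01293861 ≈ 0.737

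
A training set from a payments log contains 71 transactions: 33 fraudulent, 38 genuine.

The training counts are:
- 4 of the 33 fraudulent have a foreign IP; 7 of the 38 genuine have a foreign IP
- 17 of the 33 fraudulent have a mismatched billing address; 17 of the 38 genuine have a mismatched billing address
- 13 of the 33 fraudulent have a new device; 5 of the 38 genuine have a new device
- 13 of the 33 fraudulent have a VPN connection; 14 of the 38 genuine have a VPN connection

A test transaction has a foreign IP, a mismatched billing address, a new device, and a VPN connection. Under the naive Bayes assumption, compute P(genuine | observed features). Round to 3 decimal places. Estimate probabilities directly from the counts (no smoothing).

fraudulent: (33/71) × (4/33) × (17/33) × (13/33) × (13/33) ≈ 0.00450397
genuine: (38/71) × (7/38) × (17/38) × (5/38) × (14/38) ≈ 0.00213814
P(genuine | x) = 0.00213814 / 0.00664211 ≈ 0.322

0.322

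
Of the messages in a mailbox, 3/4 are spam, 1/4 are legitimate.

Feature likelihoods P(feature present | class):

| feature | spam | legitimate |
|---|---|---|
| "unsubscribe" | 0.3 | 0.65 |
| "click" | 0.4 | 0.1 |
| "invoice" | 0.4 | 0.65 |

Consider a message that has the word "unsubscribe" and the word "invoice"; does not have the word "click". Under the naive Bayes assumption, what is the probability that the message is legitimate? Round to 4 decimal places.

0.6377

spam: 0.75 × 0.3 × (1−0.4) × 0.4 = 0.054
legitimate: 0.25 × 0.65 × (1−0.1) × 0.65 = 0.0950625
P(legitimate | x) = 0.0950625 / 0.1490625 ≈ 0.6377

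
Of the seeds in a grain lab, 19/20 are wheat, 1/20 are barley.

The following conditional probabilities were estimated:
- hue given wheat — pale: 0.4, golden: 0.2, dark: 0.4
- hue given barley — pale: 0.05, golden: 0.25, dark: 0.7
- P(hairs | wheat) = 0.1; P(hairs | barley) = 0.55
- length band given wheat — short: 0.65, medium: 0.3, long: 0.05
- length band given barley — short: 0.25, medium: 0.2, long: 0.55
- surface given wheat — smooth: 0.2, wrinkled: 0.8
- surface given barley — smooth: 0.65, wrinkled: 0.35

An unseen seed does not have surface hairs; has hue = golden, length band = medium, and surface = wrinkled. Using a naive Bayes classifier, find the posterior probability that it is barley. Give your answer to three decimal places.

0.010

wheat: 0.95 × 0.2 × (1−0.1) × 0.3 × 0.8 = 0.04104
barley: 0.05 × 0.25 × (1−0.55) × 0.2 × 0.35 = 0.00039375
P(barley | x) = 0.00039375 / 0.04143375 ≈ 0.010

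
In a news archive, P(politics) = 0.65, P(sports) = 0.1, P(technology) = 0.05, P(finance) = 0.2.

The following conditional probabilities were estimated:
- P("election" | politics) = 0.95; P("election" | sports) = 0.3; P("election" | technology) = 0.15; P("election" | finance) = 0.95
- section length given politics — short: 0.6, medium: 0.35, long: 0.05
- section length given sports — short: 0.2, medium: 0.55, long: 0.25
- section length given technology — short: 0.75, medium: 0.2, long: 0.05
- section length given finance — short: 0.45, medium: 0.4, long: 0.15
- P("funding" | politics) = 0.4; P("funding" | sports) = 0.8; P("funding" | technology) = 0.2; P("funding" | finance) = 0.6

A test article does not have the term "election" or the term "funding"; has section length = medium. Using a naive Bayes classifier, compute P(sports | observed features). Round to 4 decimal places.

politics: 0.65 × (1−0.95) × 0.35 × (1−0.4) = 0.006825
sports: 0.1 × (1−0.3) × 0.55 × (1−0.8) = 0.0077
technology: 0.05 × (1−0.15) × 0.2 × (1−0.2) = 0.0068
finance: 0.2 × (1−0.95) × 0.4 × (1−0.6) = 0.0016
P(sports | x) = 0.0077 / 0.022925 ≈ 0.3359

0.3359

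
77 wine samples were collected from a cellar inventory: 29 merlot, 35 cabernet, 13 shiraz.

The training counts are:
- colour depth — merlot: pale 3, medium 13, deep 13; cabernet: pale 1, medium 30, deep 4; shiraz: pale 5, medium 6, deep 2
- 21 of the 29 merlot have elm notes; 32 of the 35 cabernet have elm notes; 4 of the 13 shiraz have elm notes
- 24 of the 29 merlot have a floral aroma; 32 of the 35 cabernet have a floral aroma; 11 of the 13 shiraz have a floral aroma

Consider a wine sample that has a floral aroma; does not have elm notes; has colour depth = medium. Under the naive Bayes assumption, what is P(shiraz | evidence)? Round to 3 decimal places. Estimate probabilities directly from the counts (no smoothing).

merlot: (29/77) × (13/29) × (8/29) × (24/29) ≈ 0.0385441
cabernet: (35/77) × (30/35) × (3/35) × (32/35) ≈ 0.0305327
shiraz: (13/77) × (6/13) × (9/13) × (11/13) ≈ 0.0456467
P(shiraz | x) = 0.0456467 / 0.1147235 ≈ 0.398

0.398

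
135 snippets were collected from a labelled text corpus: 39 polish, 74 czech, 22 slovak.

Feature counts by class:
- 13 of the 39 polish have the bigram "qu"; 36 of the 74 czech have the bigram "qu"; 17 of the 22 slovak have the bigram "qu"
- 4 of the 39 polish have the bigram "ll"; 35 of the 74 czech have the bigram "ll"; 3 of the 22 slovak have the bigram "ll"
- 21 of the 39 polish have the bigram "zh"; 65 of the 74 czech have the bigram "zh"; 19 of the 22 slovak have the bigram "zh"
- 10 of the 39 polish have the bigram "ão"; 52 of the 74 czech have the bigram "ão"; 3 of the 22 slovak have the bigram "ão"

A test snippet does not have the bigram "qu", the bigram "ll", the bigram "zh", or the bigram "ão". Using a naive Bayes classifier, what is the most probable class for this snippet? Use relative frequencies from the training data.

polish: (39/135) × (26/39) × (35/39) × (18/39) × (29/39) ≈ 0.0593177
czech: (74/135) × (38/74) × (39/74) × (9/74) × (22/74) ≈ 0.00536395
slovak: (22/135) × (5/22) × (19/22) × (3/22) × (19/22) ≈ 0.00376701
Highest score → polish.

polish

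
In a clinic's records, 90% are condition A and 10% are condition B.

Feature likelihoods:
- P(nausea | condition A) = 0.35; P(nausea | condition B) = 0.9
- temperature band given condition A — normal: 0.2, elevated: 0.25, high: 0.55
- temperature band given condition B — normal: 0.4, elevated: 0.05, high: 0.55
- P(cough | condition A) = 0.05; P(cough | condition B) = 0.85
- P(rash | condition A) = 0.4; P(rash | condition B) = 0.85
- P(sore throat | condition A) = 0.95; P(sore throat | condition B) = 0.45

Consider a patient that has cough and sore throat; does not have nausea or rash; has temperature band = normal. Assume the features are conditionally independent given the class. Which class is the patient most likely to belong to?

condition A

condition A: 0.9 × (1−0.35) × 0.2 × 0.05 × (1−0.4) × 0.95 = 0.0033345
condition B: 0.1 × (1−0.9) × 0.4 × 0.85 × (1−0.85) × 0.45 = 0.0002295
Highest score → condition A.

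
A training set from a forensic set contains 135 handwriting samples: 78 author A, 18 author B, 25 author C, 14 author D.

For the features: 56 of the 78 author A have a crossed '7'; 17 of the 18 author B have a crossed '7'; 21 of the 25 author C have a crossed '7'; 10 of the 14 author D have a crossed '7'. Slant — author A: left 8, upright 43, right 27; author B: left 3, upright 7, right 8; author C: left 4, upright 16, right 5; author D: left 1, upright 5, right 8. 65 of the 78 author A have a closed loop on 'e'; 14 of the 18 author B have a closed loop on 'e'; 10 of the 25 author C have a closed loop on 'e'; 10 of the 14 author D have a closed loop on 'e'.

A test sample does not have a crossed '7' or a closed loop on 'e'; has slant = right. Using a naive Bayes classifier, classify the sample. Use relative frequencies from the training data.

author A: (78/135) × (22/78) × (27/78) × (13/78) ≈ 0.00940171
author B: (18/135) × (1/18) × (8/18) × (4/18) ≈ 0.000731596
author C: (25/135) × (4/25) × (5/25) × (15/25) ≈ 0.00355556
author D: (14/135) × (4/14) × (8/14) × (4/14) ≈ 0.00483749
Highest score → author A.

author A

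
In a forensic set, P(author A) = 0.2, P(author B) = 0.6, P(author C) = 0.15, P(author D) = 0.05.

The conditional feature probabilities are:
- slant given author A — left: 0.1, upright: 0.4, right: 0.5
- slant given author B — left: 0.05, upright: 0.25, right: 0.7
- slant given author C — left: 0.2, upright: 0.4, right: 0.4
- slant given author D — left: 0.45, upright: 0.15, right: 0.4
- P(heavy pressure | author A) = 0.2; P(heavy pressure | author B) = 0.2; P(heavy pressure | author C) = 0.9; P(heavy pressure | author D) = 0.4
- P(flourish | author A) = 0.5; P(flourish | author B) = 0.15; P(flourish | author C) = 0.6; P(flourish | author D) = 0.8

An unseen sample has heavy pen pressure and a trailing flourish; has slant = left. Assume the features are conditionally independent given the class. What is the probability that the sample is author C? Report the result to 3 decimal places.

0.616

author A: 0.2 × 0.1 × 0.2 × 0.5 = 0.002
author B: 0.6 × 0.05 × 0.2 × 0.15 = 0.0009
author C: 0.15 × 0.2 × 0.9 × 0.6 = 0.0162
author D: 0.05 × 0.45 × 0.4 × 0.8 = 0.0072
P(author C | x) = 0.0162 / 0.0263 ≈ 0.616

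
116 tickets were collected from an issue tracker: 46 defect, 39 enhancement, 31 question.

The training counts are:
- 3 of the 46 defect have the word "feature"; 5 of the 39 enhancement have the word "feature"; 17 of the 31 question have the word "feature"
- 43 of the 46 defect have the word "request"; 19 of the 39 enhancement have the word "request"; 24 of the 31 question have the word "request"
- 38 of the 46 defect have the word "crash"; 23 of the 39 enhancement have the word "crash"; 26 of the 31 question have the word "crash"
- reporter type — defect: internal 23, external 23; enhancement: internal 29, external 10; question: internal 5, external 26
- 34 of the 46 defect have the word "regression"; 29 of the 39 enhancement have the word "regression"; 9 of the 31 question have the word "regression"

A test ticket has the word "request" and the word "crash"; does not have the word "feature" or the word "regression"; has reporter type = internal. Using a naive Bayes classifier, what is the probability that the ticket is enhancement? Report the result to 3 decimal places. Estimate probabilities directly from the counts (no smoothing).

0.257

defect: (46/116) × (43/46) × (43/46) × (38/46) × (23/46) × (12/46) ≈ 0.0373371
enhancement: (39/116) × (34/39) × (19/39) × (23/39) × (29/39) × (10/39) ≈ 0.0160562
question: (31/116) × (14/31) × (24/31) × (26/31) × (5/31) × (22/31) ≈ 0.00897017
P(enhancement | x) = 0.0160562 / 0.06236347 ≈ 0.257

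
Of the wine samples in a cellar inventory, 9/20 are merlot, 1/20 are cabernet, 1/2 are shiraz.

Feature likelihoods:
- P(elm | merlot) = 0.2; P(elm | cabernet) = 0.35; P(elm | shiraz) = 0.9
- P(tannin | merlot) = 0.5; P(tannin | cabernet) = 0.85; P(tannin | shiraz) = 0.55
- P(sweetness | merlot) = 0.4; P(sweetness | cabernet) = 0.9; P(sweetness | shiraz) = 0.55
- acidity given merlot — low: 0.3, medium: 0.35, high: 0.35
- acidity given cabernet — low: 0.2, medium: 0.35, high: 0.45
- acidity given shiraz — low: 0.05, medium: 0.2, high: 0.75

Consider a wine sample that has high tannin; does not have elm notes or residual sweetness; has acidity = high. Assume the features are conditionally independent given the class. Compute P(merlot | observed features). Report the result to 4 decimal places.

0.7822

merlot: 0.45 × (1−0.2) × 0.5 × (1−0.4) × 0.35 = 0.0378
cabernet: 0.05 × (1−0.35) × 0.85 × (1−0.9) × 0.45 = 0.001243125
shiraz: 0.5 × (1−0.9) × 0.55 × (1−0.55) × 0.75 = 0.00928125
P(merlot | x) = 0.0378 / 0.048324375 ≈ 0.7822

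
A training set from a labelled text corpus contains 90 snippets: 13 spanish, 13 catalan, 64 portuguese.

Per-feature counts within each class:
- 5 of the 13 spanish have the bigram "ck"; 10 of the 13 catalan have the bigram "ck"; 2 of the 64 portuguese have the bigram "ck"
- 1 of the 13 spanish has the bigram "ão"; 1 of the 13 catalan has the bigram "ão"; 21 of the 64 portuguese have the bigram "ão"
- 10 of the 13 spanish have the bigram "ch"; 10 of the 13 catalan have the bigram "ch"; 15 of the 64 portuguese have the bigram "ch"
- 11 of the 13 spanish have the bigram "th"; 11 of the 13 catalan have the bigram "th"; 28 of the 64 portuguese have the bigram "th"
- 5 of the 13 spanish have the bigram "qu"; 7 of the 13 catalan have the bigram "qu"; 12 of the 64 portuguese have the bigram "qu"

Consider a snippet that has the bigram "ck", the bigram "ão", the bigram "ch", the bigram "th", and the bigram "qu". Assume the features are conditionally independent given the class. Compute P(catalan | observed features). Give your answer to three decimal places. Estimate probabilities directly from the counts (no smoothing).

spanish: (13/90) × (5/13) × (1/13) × (10/13) × (11/13) × (5/13) ≈ 0.00106983
catalan: (13/90) × (10/13) × (1/13) × (10/13) × (11/13) × (7/13) ≈ 0.00299554
portuguese: (64/90) × (2/64) × (21/64) × (15/64) × (28/64) × (12/64) = 0.00014019012451171875
P(catalan | x) = 0.00299554 / 0.00420556012451171875 ≈ 0.712

0.712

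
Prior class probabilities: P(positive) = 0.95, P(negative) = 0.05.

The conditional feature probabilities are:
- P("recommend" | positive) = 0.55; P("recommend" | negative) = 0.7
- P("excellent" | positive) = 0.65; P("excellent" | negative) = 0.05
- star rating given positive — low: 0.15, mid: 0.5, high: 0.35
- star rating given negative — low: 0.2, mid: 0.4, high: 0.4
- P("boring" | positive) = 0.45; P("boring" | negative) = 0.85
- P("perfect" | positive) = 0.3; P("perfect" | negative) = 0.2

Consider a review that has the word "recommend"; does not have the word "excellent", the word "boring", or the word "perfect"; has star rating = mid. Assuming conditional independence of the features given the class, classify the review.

positive

positive: 0.95 × 0.55 × (1−0.65) × 0.5 × (1−0.45) × (1−0.3) = 0.0352034375
negative: 0.05 × 0.7 × (1−0.05) × 0.4 × (1−0.85) × (1−0.2) = 0.001596
Highest score → positive.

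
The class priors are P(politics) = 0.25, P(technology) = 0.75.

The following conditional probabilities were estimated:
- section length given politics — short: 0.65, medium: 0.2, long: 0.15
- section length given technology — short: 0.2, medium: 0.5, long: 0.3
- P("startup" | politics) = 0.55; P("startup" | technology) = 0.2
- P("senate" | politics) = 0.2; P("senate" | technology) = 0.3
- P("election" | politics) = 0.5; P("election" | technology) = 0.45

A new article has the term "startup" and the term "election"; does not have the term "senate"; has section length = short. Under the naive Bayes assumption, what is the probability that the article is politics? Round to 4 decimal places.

politics: 0.25 × 0.65 × 0.55 × (1−0.2) × 0.5 = 0.03575
technology: 0.75 × 0.2 × 0.2 × (1−0.3) × 0.45 = 0.00945
P(politics | x) = 0.03575 / 0.0452 ≈ 0.7909

0.7909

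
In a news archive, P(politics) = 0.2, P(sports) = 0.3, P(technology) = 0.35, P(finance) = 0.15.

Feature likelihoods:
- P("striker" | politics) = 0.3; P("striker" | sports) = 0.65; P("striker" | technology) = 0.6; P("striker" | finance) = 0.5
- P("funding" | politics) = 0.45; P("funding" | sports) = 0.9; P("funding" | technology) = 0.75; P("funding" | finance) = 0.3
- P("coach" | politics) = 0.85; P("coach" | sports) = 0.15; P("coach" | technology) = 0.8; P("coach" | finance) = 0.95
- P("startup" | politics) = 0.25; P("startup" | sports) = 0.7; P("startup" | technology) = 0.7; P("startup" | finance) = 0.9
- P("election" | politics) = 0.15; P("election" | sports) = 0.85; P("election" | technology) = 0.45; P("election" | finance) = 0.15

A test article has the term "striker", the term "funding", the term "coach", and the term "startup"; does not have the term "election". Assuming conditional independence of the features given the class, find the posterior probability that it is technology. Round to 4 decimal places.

politics: 0.2 × 0.3 × 0.45 × 0.85 × 0.25 × (1−0.15) = 0.004876875
sports: 0.3 × 0.65 × 0.9 × 0.15 × 0.7 × (1−0.85) = 0.002764125
technology: 0.35 × 0.6 × 0.75 × 0.8 × 0.7 × (1−0.45) = 0.04851
finance: 0.15 × 0.5 × 0.3 × 0.95 × 0.9 × (1−0.15) = 0.016351875
P(technology | x) = 0.04851 / 0.072502875 ≈ 0.6691

0.6691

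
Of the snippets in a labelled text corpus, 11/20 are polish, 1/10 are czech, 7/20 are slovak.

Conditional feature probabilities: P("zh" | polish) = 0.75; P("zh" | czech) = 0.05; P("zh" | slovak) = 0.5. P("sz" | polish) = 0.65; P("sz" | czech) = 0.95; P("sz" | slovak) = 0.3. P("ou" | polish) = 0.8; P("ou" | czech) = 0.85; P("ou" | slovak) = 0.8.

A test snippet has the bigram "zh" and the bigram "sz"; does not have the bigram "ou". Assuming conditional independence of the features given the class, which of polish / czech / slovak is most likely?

polish

polish: 0.55 × 0.75 × 0.65 × (1−0.8) = 0.053625
czech: 0.1 × 0.05 × 0.95 × (1−0.85) = 0.0007125
slovak: 0.35 × 0.5 × 0.3 × (1−0.8) = 0.0105
Highest score → polish.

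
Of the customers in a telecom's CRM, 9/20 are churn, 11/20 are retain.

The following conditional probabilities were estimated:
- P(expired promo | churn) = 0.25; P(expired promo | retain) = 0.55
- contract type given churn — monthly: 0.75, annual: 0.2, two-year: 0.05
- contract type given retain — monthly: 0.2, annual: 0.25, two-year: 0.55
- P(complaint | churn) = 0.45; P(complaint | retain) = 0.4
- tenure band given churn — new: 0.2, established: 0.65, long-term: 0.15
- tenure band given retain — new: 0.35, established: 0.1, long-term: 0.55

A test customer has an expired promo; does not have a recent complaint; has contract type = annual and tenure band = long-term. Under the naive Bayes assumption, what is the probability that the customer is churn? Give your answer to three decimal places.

0.069

churn: 0.45 × 0.25 × 0.2 × (1−0.45) × 0.15 = 0.00185625
retain: 0.55 × 0.55 × 0.25 × (1−0.4) × 0.55 = 0.02495625
P(churn | x) = 0.00185625 / 0.0268125 ≈ 0.069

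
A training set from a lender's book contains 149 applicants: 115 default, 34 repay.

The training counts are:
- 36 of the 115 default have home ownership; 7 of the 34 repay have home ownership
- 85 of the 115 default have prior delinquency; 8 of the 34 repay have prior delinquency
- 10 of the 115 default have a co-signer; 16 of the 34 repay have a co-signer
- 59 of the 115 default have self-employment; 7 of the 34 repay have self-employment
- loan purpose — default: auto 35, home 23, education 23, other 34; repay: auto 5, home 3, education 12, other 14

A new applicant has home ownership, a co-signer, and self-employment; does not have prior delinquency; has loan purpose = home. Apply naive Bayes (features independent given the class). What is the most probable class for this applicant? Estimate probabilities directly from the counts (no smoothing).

default: (115/149) × (36/115) × (30/115) × (10/115) × (59/115) × (23/115) ≈ 0.000562375
repay: (34/149) × (7/34) × (26/34) × (16/34) × (7/34) × (3/34) ≈ 0.00030712
Highest score → default.

default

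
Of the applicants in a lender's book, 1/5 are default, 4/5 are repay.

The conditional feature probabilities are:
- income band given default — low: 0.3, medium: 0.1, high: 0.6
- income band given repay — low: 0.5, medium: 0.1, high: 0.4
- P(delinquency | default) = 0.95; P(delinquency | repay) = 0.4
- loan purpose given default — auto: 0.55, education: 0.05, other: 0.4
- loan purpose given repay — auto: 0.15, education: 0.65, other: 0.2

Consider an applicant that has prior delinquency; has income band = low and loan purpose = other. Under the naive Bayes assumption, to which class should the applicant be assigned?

repay

default: 0.2 × 0.3 × 0.95 × 0.4 = 0.0228
repay: 0.8 × 0.5 × 0.4 × 0.2 = 0.032
Highest score → repay.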